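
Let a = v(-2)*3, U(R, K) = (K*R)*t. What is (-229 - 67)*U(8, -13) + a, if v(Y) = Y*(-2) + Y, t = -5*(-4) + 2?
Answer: 677254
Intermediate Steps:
t = 22 (t = 20 + 2 = 22)
U(R, K) = 22*K*R (U(R, K) = (K*R)*22 = 22*K*R)
v(Y) = -Y (v(Y) = -2*Y + Y = -Y)
a = 6 (a = -1*(-2)*3 = 2*3 = 6)
(-229 - 67)*U(8, -13) + a = (-229 - 67)*(22*(-13)*8) + 6 = -296*(-2288) + 6 = 677248 + 6 = 677254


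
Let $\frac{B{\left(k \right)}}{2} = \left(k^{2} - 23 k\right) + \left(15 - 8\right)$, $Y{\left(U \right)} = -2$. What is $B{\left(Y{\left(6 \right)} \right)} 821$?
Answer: $93594$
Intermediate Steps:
$B{\left(k \right)} = 14 - 46 k + 2 k^{2}$ ($B{\left(k \right)} = 2 \left(\left(k^{2} - 23 k\right) + \left(15 - 8\right)\right) = 2 \left(\left(k^{2} - 23 k\right) + 7\right) = 2 \left(7 + k^{2} - 23 k\right) = 14 - 46 k + 2 k^{2}$)
$B{\left(Y{\left(6 \right)} \right)} 821 = \left(14 - -92 + 2 \left(-2\right)^{2}\right) 821 = \left(14 + 92 + 2 \cdot 4\right) 821 = \left(14 + 92 + 8\right) 821 = 114 \cdot 821 = 93594$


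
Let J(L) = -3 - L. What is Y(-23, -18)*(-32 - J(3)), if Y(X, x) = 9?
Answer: -234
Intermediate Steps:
Y(-23, -18)*(-32 - J(3)) = 9*(-32 - (-3 - 1*3)) = 9*(-32 - (-3 - 3)) = 9*(-32 - 1*(-6)) = 9*(-32 + 6) = 9*(-26) = -234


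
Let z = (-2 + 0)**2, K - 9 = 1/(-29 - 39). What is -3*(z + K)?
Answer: -2649/68 ≈ -38.956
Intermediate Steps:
K = 611/68 (K = 9 + 1/(-29 - 39) = 9 + 1/(-68) = 9 - 1/68 = 611/68 ≈ 8.9853)
z = 4 (z = (-2)**2 = 4)
-3*(z + K) = -3*(4 + 611/68) = -3*883/68 = -2649/68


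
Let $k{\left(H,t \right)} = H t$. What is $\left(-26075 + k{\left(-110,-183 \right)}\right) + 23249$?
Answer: $17304$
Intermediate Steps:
$\left(-26075 + k{\left(-110,-183 \right)}\right) + 23249 = \left(-26075 - -20130\right) + 23249 = \left(-26075 + 20130\right) + 23249 = -5945 + 23249 = 17304$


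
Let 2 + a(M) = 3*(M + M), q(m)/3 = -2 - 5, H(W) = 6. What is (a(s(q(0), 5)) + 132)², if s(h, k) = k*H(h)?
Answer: 96100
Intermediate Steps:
q(m) = -21 (q(m) = 3*(-2 - 5) = 3*(-7) = -21)
s(h, k) = 6*k (s(h, k) = k*6 = 6*k)
a(M) = -2 + 6*M (a(M) = -2 + 3*(M + M) = -2 + 3*(2*M) = -2 + 6*M)
(a(s(q(0), 5)) + 132)² = ((-2 + 6*(6*5)) + 132)² = ((-2 + 6*30) + 132)² = ((-2 + 180) + 132)² = (178 + 132)² = 310² = 96100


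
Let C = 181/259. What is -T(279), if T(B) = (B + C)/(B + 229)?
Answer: -36221/65786 ≈ -0.55059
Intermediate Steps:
C = 181/259 (C = 181*(1/259) = 181/259 ≈ 0.69884)
T(B) = (181/259 + B)/(229 + B) (T(B) = (B + 181/259)/(B + 229) = (181/259 + B)/(229 + B))
-T(279) = -(181/259 + 279)/(229 + 279) = -72442/(508*259) = -1*36221/65786 = -36221/65786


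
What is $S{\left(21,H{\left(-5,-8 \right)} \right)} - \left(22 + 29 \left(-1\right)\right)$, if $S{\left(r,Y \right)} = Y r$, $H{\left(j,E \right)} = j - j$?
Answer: $7$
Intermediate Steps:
$H{\left(j,E \right)} = 0$
$S{\left(21,H{\left(-5,-8 \right)} \right)} - \left(22 + 29 \left(-1\right)\right) = 0 \cdot 21 - \left(22 + 29 \left(-1\right)\right) = 0 - \left(22 - 29\right) = 0 - -7 = 0 + 7 = 7$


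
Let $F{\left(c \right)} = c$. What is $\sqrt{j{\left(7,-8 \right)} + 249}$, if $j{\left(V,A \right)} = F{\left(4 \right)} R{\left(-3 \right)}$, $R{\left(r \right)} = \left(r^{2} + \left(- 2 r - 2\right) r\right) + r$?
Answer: $15$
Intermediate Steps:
$R{\left(r \right)} = r + r^{2} + r \left(-2 - 2 r\right)$ ($R{\left(r \right)} = \left(r^{2} + \left(-2 - 2 r\right) r\right) + r = \left(r^{2} + r \left(-2 - 2 r\right)\right) + r = r + r^{2} + r \left(-2 - 2 r\right)$)
$j{\left(V,A \right)} = -24$ ($j{\left(V,A \right)} = 4 \left(\left(-1\right) \left(-3\right) \left(1 - 3\right)\right) = 4 \left(\left(-1\right) \left(-3\right) \left(-2\right)\right) = 4 \left(-6\right) = -24$)
$\sqrt{j{\left(7,-8 \right)} + 249} = \sqrt{-24 + 249} = \sqrt{225} = 15$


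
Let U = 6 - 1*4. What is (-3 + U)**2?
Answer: 1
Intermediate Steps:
U = 2 (U = 6 - 4 = 2)
(-3 + U)**2 = (-3 + 2)**2 = (-1)**2 = 1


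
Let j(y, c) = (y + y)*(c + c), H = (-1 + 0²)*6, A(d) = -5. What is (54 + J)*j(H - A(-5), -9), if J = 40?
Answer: 3384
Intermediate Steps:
H = -6 (H = (-1 + 0)*6 = -1*6 = -6)
j(y, c) = 4*c*y (j(y, c) = (2*y)*(2*c) = 4*c*y)
(54 + J)*j(H - A(-5), -9) = (54 + 40)*(4*(-9)*(-6 - 1*(-5))) = 94*(4*(-9)*(-6 + 5)) = 94*(4*(-9)*(-1)) = 94*36 = 3384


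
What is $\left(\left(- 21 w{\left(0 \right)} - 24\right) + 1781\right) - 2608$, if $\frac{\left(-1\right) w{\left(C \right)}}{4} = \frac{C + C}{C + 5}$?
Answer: $-851$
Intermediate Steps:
$w{\left(C \right)} = - \frac{8 C}{5 + C}$ ($w{\left(C \right)} = - 4 \frac{C + C}{C + 5} = - 4 \frac{2 C}{5 + C} = - \frac{8 C}{5 + C}$)
$\left(\left(- 21 w{\left(0 \right)} - 24\right) + 1781\right) - 2608 = \left(\left(- 21 \left(\left(-8\right) 0 \frac{1}{5 + 0}\right) - 24\right) + 1781\right) - 2608 = \left(\left(- 21 \left(\left(-8\right) 0 \cdot \frac{1}{5}\right) - 24\right) + 1781\right) - 2608 = \left(\left(\left(-21\right) 0 - 24\right) + 1781\right) - 2608 = \left(\left(0 - 24\right) + 1781\right) - 2608 = \left(-24 + 1781\right) - 2608 = 1757 - 2608 = -851$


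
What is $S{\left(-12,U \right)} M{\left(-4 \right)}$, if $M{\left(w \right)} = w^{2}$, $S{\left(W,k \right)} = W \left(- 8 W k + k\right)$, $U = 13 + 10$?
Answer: $-428352$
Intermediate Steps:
$U = 23$
$S{\left(W,k \right)} = W \left(k - 8 W k\right)$ ($S{\left(W,k \right)} = W \left(- 8 W k + k\right) = W \left(k - 8 W k\right)$)
$S{\left(-12,U \right)} M{\left(-4 \right)} = \left(-12\right) 23 \left(1 - -96\right) \left(-4\right)^{2} = \left(-12\right) 23 \left(1 + 96\right) 16 = \left(-12\right) 23 \cdot 97 \cdot 16 = \left(-26772\right) 16 = -428352$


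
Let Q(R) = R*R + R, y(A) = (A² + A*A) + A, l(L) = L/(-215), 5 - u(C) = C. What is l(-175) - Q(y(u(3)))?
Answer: -4695/43 ≈ -109.19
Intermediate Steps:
u(C) = 5 - C
l(L) = -L/215 (l(L) = L*(-1/215) = -L/215)
y(A) = A + 2*A² (y(A) = (A² + A²) + A = 2*A² + A = A + 2*A²)
Q(R) = R + R² (Q(R) = R² + R = R + R²)
l(-175) - Q(y(u(3))) = -1/215*(-175) - (5 - 1*3)*(1 + 2*(5 - 1*3))*(1 + (5 - 1*3)*(1 + 2*(5 - 1*3))) = 35/43 - (5 - 3)*(1 + 2*(5 - 3))*(1 + (5 - 3)*(1 + 2*(5 - 3))) = 35/43 - 2*(1 + 2*2)*(1 + 2*(1 + 2*2)) = 35/43 - 2*(1 + 4)*(1 + 2*(1 + 4)) = 35/43 - 2*5*(1 + 2*5) = 35/43 - 10*(1 + 10) = 35/43 - 10*11 = 35/43 - 1*110 = 35/43 - 110 = -4695/43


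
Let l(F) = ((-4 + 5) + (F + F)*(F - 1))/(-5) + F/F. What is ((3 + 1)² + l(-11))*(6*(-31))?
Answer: 6696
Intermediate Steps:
l(F) = ⅘ - 2*F*(-1 + F)/5 (l(F) = (1 + (2*F)*(-1 + F))*(-⅕) + 1 = (1 + 2*F*(-1 + F))*(-⅕) + 1 = (-⅕ - 2*F*(-1 + F)/5) + 1 = ⅘ - 2*F*(-1 + F)/5)
((3 + 1)² + l(-11))*(6*(-31)) = ((3 + 1)² + (⅘ - ⅖*(-11)² + (⅖)*(-11)))*(6*(-31)) = (4² + (⅘ - ⅖*121 - 22/5))*(-186) = (16 + (⅘ - 242/5 - 22/5))*(-186) = (16 - 52)*(-186) = -36*(-186) = 6696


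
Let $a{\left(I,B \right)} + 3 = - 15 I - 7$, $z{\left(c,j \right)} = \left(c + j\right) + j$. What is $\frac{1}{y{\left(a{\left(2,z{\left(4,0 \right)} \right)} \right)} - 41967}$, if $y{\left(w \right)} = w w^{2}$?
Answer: $- \frac{1}{105967} \approx -9.4369 \cdot 10^{-6}$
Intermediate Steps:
$z{\left(c,j \right)} = c + 2 j$
$a{\left(I,B \right)} = -10 - 15 I$ ($a{\left(I,B \right)} = -3 - \left(7 + 15 I\right) = -10 - 15 I$)
$y{\left(w \right)} = w^{3}$
$\frac{1}{y{\left(a{\left(2,z{\left(4,0 \right)} \right)} \right)} - 41967} = \frac{1}{\left(-10 - 30\right)^{3} - 41967} = \frac{1}{\left(-40\right)^{3} - 41967} = \frac{1}{-64000 - 41967} = \frac{1}{-105967} = - \frac{1}{105967}$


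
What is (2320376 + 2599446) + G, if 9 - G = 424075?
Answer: 4495756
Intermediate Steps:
G = -424066 (G = 9 - 1*424075 = 9 - 424075 = -424066)
(2320376 + 2599446) + G = (2320376 + 2599446) - 424066 = 4919822 - 424066 = 4495756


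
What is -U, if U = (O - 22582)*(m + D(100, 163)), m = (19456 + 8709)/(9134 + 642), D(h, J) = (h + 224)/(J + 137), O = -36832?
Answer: 28758663439/122200 ≈ 2.3534e+5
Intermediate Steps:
D(h, J) = (224 + h)/(137 + J)
m = 28165/9776 ≈ 2.8810
U = -28758663439/122200 (U = (-36832 - 22582)*(28165/9776 + (224 + 100)/(137 + 163)) = -59414*(28165/9776 + 324/300) = -59414*(28165/9776 + (1/300)*324) = -59414*(28165/9776 + 27/25) = -59414*968077/244400 = -28758663439/122200 ≈ -2.3534e+5)
-U = -1*(-28758663439/122200) = 28758663439/122200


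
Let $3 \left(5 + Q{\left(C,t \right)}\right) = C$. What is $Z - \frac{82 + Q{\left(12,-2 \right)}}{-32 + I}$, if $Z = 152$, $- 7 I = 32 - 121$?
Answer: $\frac{781}{5} \approx 156.2$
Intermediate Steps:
$Q{\left(C,t \right)} = -5 + \frac{C}{3}$
$I = \frac{89}{7}$ ($I = - \frac{32 - 121}{7} = \left(- \frac{1}{7}\right) \left(-89\right) = \frac{89}{7} \approx 12.714$)
$Z - \frac{82 + Q{\left(12,-2 \right)}}{-32 + I} = 152 - \frac{82 + \left(-5 + \frac{1}{3} \cdot 12\right)}{-32 + \frac{89}{7}} = 152 - \frac{82 + \left(-5 + 4\right)}{- \frac{135}{7}} = 152 - \left(82 - 1\right) \left(- \frac{7}{135}\right) = 152 - 81 \left(- \frac{7}{135}\right) = 152 - - \frac{21}{5} = 152 + \frac{21}{5} = \frac{781}{5}$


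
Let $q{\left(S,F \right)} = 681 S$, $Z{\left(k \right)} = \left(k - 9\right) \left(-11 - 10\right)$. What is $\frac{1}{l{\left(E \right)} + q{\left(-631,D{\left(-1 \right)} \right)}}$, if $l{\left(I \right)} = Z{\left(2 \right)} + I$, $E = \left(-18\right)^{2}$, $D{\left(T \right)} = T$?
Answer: $- \frac{1}{429240} \approx -2.3297 \cdot 10^{-6}$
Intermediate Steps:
$Z{\left(k \right)} = 189 - 21 k$ ($Z{\left(k \right)} = \left(-9 + k\right) \left(-21\right) = 189 - 21 k$)
$E = 324$
$l{\left(I \right)} = 147 + I$ ($l{\left(I \right)} = \left(189 - 42\right) + I = 147 + I$)
$\frac{1}{l{\left(E \right)} + q{\left(-631,D{\left(-1 \right)} \right)}} = \frac{1}{\left(147 + 324\right) + 681 \left(-631\right)} = \frac{1}{471 - 429711} = \frac{1}{-429240} = - \frac{1}{429240}$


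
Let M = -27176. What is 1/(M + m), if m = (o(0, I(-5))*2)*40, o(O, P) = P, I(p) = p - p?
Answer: -1/27176 ≈ -3.6797e-5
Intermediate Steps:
I(p) = 0
m = 0 (m = (0*2)*40 = 0*40 = 0)
1/(M + m) = 1/(-27176 + 0) = 1/(-27176) = -1/27176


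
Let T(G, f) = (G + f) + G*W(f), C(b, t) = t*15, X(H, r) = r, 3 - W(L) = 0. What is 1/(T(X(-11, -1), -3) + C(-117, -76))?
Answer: -1/1147 ≈ -0.00087184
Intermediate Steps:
W(L) = 3 (W(L) = 3 - 1*0 = 3 + 0 = 3)
C(b, t) = 15*t
T(G, f) = f + 4*G (T(G, f) = (G + f) + G*3 = (G + f) + 3*G = f + 4*G)
1/(T(X(-11, -1), -3) + C(-117, -76)) = 1/((-3 + 4*(-1)) + 15*(-76)) = 1/((-3 - 4) - 1140) = 1/(-7 - 1140) = 1/(-1147) = -1/1147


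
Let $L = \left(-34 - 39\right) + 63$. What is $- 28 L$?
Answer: $280$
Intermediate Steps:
$L = -10$ ($L = -73 + 63 = -10$)
$- 28 L = \left(-28\right) \left(-10\right) = 280$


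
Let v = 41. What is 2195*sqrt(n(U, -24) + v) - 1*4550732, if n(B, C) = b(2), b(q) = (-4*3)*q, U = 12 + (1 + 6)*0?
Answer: -4550732 + 2195*sqrt(17) ≈ -4.5417e+6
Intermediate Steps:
U = 12 (U = 12 + 7*0 = 12 + 0 = 12)
b(q) = -12*q
n(B, C) = -24 (n(B, C) = -12*2 = -24)
2195*sqrt(n(U, -24) + v) - 1*4550732 = 2195*sqrt(-24 + 41) - 1*4550732 = 2195*sqrt(17) - 4550732 = -4550732 + 2195*sqrt(17)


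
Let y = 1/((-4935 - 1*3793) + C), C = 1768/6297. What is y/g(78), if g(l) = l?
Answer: -2099/1428919648 ≈ -1.4689e-6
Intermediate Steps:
C = 1768/6297 (C = 1768*(1/6297) = 1768/6297 ≈ 0.28077)
y = -6297/54958448 (y = 1/((-4935 - 1*3793) + 1768/6297) = 1/((-4935 - 3793) + 1768/6297) = 1/(-8728 + 1768/6297) = 1/(-54958448/6297) = -6297/54958448 ≈ -0.00011458)
y/g(78) = -6297/54958448/78 = -6297/54958448*1/78 = -2099/1428919648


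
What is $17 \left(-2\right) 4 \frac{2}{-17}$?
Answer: $16$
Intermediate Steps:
$17 \left(-2\right) 4 \frac{2}{-17} = 17 \left(- 8 \cdot 2 \left(- \frac{1}{17}\right)\right) = 17 \left(\left(-8\right) \left(- \frac{2}{17}\right)\right) = 17 \cdot \frac{16}{17} = 16$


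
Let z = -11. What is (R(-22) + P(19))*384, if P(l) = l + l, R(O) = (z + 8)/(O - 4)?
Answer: 190272/13 ≈ 14636.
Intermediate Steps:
R(O) = -3/(-4 + O) (R(O) = (-11 + 8)/(O - 4) = -3/(-4 + O))
P(l) = 2*l
(R(-22) + P(19))*384 = (-3/(-4 - 22) + 2*19)*384 = (-3/(-26) + 38)*384 = (-3*(-1/26) + 38)*384 = (3/26 + 38)*384 = (991/26)*384 = 190272/13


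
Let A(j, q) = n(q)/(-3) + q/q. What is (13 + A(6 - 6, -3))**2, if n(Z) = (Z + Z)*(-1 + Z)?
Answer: 36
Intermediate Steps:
n(Z) = 2*Z*(-1 + Z) (n(Z) = (2*Z)*(-1 + Z) = 2*Z*(-1 + Z))
A(j, q) = 1 - 2*q*(-1 + q)/3 (A(j, q) = (2*q*(-1 + q))/(-3) + q/q = (2*q*(-1 + q))*(-1/3) + 1 = -2*q*(-1 + q)/3 + 1 = 1 - 2*q*(-1 + q)/3)
(13 + A(6 - 6, -3))**2 = (13 + (1 - 2/3*(-3)*(-1 - 3)))**2 = (13 + (1 - 2/3*(-3)*(-4)))**2 = (13 + (1 - 8))**2 = (13 - 7)**2 = 6**2 = 36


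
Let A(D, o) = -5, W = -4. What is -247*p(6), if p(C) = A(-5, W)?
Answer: 1235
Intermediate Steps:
p(C) = -5
-247*p(6) = -247*(-5) = 1235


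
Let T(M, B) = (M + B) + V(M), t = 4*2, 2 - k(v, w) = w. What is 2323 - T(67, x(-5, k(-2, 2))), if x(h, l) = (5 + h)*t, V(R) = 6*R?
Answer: 1854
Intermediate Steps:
k(v, w) = 2 - w
t = 8
x(h, l) = 40 + 8*h (x(h, l) = (5 + h)*8 = 40 + 8*h)
T(M, B) = B + 7*M (T(M, B) = (M + B) + 6*M = (B + M) + 6*M = B + 7*M)
2323 - T(67, x(-5, k(-2, 2))) = 2323 - ((40 + 8*(-5)) + 7*67) = 2323 - ((40 - 40) + 469) = 2323 - (0 + 469) = 2323 - 1*469 = 2323 - 469 = 1854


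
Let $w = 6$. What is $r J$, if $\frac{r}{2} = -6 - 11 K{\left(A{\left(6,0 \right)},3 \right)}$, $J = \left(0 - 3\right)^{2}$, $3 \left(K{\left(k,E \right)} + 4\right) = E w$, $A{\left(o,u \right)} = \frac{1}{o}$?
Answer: $-504$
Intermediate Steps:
$K{\left(k,E \right)} = -4 + 2 E$ ($K{\left(k,E \right)} = -4 + \frac{E 6}{3} = -4 + \frac{6 E}{3} = -4 + 2 E$)
$J = 9$ ($J = \left(-3\right)^{2} = 9$)
$r = -56$ ($r = 2 \left(-6 - 11 \left(-4 + 2 \cdot 3\right)\right) = 2 \left(-6 - 11 \left(-4 + 6\right)\right) = 2 \left(-6 - 22\right) = 2 \left(-28\right) = -56$)
$r J = \left(-56\right) 9 = -504$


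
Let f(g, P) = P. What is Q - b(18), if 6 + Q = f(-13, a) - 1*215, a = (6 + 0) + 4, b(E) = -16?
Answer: -195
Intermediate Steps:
a = 10 (a = 6 + 4 = 10)
Q = -211 (Q = -6 + (10 - 1*215) = -6 + (10 - 215) = -6 - 205 = -211)
Q - b(18) = -211 - 1*(-16) = -211 + 16 = -195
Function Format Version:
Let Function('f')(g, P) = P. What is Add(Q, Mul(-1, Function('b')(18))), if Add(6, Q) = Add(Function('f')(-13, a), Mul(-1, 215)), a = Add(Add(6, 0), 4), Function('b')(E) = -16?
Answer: -195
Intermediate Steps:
a = 10 (a = Add(6, 4) = 10)
Q = -211 (Q = Add(-6, Add(10, Mul(-1, 215))) = Add(-6, Add(10, -215)) = Add(-6, -205) = -211)
Add(Q, Mul(-1, Function('b')(18))) = Add(-211, Mul(-1, -16)) = Add(-211, 16) = -195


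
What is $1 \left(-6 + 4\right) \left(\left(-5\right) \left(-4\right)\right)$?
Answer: $-40$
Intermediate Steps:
$1 \left(-6 + 4\right) \left(\left(-5\right) \left(-4\right)\right) = 1 \left(-2\right) 20 = \left(-2\right) 20 = -40$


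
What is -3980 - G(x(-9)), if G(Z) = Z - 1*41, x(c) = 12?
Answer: -3951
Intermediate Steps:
G(Z) = -41 + Z (G(Z) = Z - 41 = -41 + Z)
-3980 - G(x(-9)) = -3980 - (-41 + 12) = -3980 - 1*(-29) = -3980 + 29 = -3951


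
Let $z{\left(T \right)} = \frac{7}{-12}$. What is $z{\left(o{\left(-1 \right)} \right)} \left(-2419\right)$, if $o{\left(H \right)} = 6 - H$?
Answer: $\frac{16933}{12} \approx 1411.1$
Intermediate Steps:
$z{\left(T \right)} = - \frac{7}{12}$ ($z{\left(T \right)} = 7 \left(- \frac{1}{12}\right) = - \frac{7}{12}$)
$z{\left(o{\left(-1 \right)} \right)} \left(-2419\right) = \left(- \frac{7}{12}\right) \left(-2419\right) = \frac{16933}{12}$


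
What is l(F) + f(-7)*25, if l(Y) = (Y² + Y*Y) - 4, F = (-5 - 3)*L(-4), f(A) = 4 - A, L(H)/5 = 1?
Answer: 3471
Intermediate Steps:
L(H) = 5 (L(H) = 5*1 = 5)
F = -40 (F = (-5 - 3)*5 = -8*5 = -40)
l(Y) = -4 + 2*Y² (l(Y) = (Y² + Y²) - 4 = 2*Y² - 4 = -4 + 2*Y²)
l(F) + f(-7)*25 = (-4 + 2*(-40)²) + (4 - 1*(-7))*25 = (-4 + 2*1600) + (4 + 7)*25 = (-4 + 3200) + 11*25 = 3196 + 275 = 3471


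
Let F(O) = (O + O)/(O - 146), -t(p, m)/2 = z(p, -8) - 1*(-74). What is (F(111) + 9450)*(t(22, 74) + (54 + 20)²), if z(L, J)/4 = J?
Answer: 1782206976/35 ≈ 5.0920e+7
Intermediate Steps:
z(L, J) = 4*J
t(p, m) = -84 (t(p, m) = -2*(4*(-8) - 1*(-74)) = -2*(-32 + 74) = -2*42 = -84)
F(O) = 2*O/(-146 + O) (F(O) = (2*O)/(-146 + O) = 2*O/(-146 + O))
(F(111) + 9450)*(t(22, 74) + (54 + 20)²) = (2*111/(-146 + 111) + 9450)*(-84 + (54 + 20)²) = (2*111/(-35) + 9450)*(-84 + 74²) = (2*111*(-1/35) + 9450)*(-84 + 5476) = (-222/35 + 9450)*5392 = (330528/35)*5392 = 1782206976/35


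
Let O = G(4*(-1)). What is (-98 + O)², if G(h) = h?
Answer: 10404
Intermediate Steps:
O = -4 (O = 4*(-1) = -4)
(-98 + O)² = (-98 - 4)² = (-102)² = 10404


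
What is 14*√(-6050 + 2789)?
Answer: 14*I*√3261 ≈ 799.47*I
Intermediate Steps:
14*√(-6050 + 2789) = 14*√(-3261) = 14*(I*√3261) = 14*I*√3261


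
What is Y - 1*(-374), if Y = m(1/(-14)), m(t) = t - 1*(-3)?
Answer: 5277/14 ≈ 376.93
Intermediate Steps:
m(t) = 3 + t (m(t) = t + 3 = 3 + t)
Y = 41/14 (Y = 3 + 1/(-14) = 3 - 1/14 = 41/14 ≈ 2.9286)
Y - 1*(-374) = 41/14 - 1*(-374) = 41/14 + 374 = 5277/14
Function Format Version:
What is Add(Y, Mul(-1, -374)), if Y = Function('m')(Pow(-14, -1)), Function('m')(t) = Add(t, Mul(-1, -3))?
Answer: Rational(5277, 14) ≈ 376.93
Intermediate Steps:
Function('m')(t) = Add(3, t) (Function('m')(t) = Add(t, 3) = Add(3, t))
Y = Rational(41, 14) (Y = Add(3, Pow(-14, -1)) = Add(3, Rational(-1, 14)) = Rational(41, 14) ≈ 2.9286)
Add(Y, Mul(-1, -374)) = Add(Rational(41, 14), Mul(-1, -374)) = Add(Rational(41, 14), 374) = Rational(5277, 14)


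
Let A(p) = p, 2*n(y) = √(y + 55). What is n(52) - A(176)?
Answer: -176 + √107/2 ≈ -170.83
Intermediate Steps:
n(y) = √(55 + y)/2 (n(y) = √(y + 55)/2 = √(55 + y)/2)
n(52) - A(176) = √(55 + 52)/2 - 1*176 = √107/2 - 176 = -176 + √107/2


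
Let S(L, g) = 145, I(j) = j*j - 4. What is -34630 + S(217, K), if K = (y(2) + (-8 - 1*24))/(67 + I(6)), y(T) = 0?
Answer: -34485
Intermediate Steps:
I(j) = -4 + j² (I(j) = j² - 4 = -4 + j²)
K = -32/99 (K = (0 + (-8 - 1*24))/(67 + (-4 + 6²)) = (0 + (-8 - 24))/(67 + (-4 + 36)) = (0 - 32)/(67 + 32) = -32/99 ≈ -0.32323)
-34630 + S(217, K) = -34630 + 145 = -34485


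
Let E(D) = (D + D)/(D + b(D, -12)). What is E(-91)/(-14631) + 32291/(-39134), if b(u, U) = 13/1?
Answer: -1417622801/1717708662 ≈ -0.82530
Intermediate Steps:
b(u, U) = 13 (b(u, U) = 13*1 = 13)
E(D) = 2*D/(13 + D) (E(D) = (D + D)/(D + 13) = (2*D)/(13 + D) = 2*D/(13 + D))
E(-91)/(-14631) + 32291/(-39134) = (2*(-91)/(13 - 91))/(-14631) + 32291/(-39134) = (2*(-91)/(-78))*(-1/14631) + 32291*(-1/39134) = (2*(-91)*(-1/78))*(-1/14631) - 32291/39134 = (7/3)*(-1/14631) - 32291/39134 = -7/43893 - 32291/39134 = -1417622801/1717708662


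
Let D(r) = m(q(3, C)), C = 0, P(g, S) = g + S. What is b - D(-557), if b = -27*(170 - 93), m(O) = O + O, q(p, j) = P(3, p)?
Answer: -2091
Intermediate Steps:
P(g, S) = S + g
q(p, j) = 3 + p (q(p, j) = p + 3 = 3 + p)
m(O) = 2*O
D(r) = 12 (D(r) = 2*(3 + 3) = 2*6 = 12)
b = -2079 (b = -27*77 = -2079)
b - D(-557) = -2079 - 1*12 = -2079 - 12 = -2091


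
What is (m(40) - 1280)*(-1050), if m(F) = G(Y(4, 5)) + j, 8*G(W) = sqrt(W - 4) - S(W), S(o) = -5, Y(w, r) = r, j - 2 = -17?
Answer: 2717925/2 ≈ 1.3590e+6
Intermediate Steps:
j = -15 (j = 2 - 17 = -15)
G(W) = 5/8 + sqrt(-4 + W)/8 (G(W) = (sqrt(W - 4) - 1*(-5))/8 = (sqrt(-4 + W) + 5)/8 = (5 + sqrt(-4 + W))/8 = 5/8 + sqrt(-4 + W)/8)
m(F) = -57/4 (m(F) = (5/8 + sqrt(-4 + 5)/8) - 15 = (5/8 + sqrt(1)/8) - 15 = (5/8 + (1/8)*1) - 15 = (5/8 + 1/8) - 15 = 3/4 - 15 = -57/4)
(m(40) - 1280)*(-1050) = (-57/4 - 1280)*(-1050) = -5177/4*(-1050) = 2717925/2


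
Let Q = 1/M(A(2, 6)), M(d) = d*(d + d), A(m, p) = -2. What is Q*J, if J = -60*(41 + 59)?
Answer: -750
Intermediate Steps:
M(d) = 2*d² (M(d) = d*(2*d) = 2*d²)
J = -6000 (J = -60*100 = -6000)
Q = ⅛ (Q = 1/(2*(-2)²) = 1/(2*4) = 1/8 = ⅛ ≈ 0.12500)
Q*J = (⅛)*(-6000) = -750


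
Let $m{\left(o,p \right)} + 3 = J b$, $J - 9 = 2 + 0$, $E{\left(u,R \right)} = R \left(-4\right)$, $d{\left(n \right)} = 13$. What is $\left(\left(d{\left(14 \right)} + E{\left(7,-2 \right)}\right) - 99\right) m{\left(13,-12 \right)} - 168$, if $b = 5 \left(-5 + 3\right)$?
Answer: $8646$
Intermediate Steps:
$E{\left(u,R \right)} = - 4 R$
$J = 11$ ($J = 9 + \left(2 + 0\right) = 9 + 2 = 11$)
$b = -10$ ($b = 5 \left(-2\right) = -10$)
$m{\left(o,p \right)} = -113$ ($m{\left(o,p \right)} = -3 + 11 \left(-10\right) = -3 - 110 = -113$)
$\left(\left(d{\left(14 \right)} + E{\left(7,-2 \right)}\right) - 99\right) m{\left(13,-12 \right)} - 168 = \left(\left(13 - -8\right) - 99\right) \left(-113\right) - 168 = \left(\left(13 + 8\right) - 99\right) \left(-113\right) - 168 = \left(21 - 99\right) \left(-113\right) - 168 = \left(-78\right) \left(-113\right) - 168 = 8814 - 168 = 8646$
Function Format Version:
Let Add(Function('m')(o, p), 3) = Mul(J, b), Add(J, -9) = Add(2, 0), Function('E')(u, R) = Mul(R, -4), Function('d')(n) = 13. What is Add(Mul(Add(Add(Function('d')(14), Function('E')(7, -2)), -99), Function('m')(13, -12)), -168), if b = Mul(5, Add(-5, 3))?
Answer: 8646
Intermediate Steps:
Function('E')(u, R) = Mul(-4, R)
J = 11 (J = Add(9, Add(2, 0)) = Add(9, 2) = 11)
b = -10 (b = Mul(5, -2) = -10)
Function('m')(o, p) = -113 (Function('m')(o, p) = Add(-3, Mul(11, -10)) = Add(-3, -110) = -113)
Add(Mul(Add(Add(Function('d')(14), Function('E')(7, -2)), -99), Function('m')(13, -12)), -168) = Add(Mul(Add(Add(13, Mul(-4, -2)), -99), -113), -168) = Add(Mul(Add(Add(13, 8), -99), -113), -168) = Add(Mul(Add(21, -99), -113), -168) = Add(Mul(-78, -113), -168) = Add(8814, -168) = 8646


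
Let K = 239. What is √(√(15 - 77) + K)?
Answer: √(239 + I*√62) ≈ 15.462 + 0.25463*I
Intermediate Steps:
√(√(15 - 77) + K) = √(√(15 - 77) + 239) = √(√(-62) + 239) = √(I*√62 + 239) = √(239 + I*√62)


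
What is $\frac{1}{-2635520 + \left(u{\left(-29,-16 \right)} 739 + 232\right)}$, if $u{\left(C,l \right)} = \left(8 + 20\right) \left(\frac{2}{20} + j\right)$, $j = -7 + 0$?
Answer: $- \frac{5}{13890314} \approx -3.5996 \cdot 10^{-7}$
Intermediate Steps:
$j = -7$
$u{\left(C,l \right)} = - \frac{966}{5}$ ($u{\left(C,l \right)} = \left(8 + 20\right) \left(\frac{2}{20} - 7\right) = 28 \left(2 \cdot \frac{1}{20} - 7\right) = 28 \left(\frac{1}{10} - 7\right) = 28 \left(- \frac{69}{10}\right) = - \frac{966}{5}$)
$\frac{1}{-2635520 + \left(u{\left(-29,-16 \right)} 739 + 232\right)} = \frac{1}{-2635520 + \left(\left(- \frac{966}{5}\right) 739 + 232\right)} = \frac{1}{-2635520 + \left(- \frac{713874}{5} + 232\right)} = \frac{1}{-2635520 - \frac{712714}{5}} = \frac{1}{- \frac{13890314}{5}} = - \frac{5}{13890314}$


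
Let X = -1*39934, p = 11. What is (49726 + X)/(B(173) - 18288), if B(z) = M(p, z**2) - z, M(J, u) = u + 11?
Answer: 9792/11479 ≈ 0.85304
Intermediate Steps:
M(J, u) = 11 + u
X = -39934
B(z) = 11 + z**2 - z (B(z) = (11 + z**2) - z = 11 + z**2 - z)
(49726 + X)/(B(173) - 18288) = (49726 - 39934)/((11 + 173**2 - 1*173) - 18288) = 9792/((11 + 29929 - 173) - 18288) = 9792/(29767 - 18288) = 9792/11479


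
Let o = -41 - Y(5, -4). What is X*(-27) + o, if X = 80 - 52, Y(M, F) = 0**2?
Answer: -797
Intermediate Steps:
Y(M, F) = 0
X = 28
o = -41 (o = -41 - 1*0 = -41 + 0 = -41)
X*(-27) + o = 28*(-27) - 41 = -756 - 41 = -797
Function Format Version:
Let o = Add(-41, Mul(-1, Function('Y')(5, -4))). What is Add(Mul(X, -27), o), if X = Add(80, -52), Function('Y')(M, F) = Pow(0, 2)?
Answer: -797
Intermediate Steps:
Function('Y')(M, F) = 0
X = 28
o = -41 (o = Add(-41, Mul(-1, 0)) = Add(-41, 0) = -41)
Add(Mul(X, -27), o) = Add(Mul(28, -27), -41) = Add(-756, -41) = -797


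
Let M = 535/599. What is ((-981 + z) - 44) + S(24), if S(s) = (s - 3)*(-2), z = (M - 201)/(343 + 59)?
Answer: -128525665/120399 ≈ -1067.5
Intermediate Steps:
M = 535/599 (M = 535*(1/599) = 535/599 ≈ 0.89316)
z = -59932/120399 (z = (535/599 - 201)/(343 + 59) = -119864/599/402 = -119864/599*1/402 = -59932/120399 ≈ -0.49778)
S(s) = 6 - 2*s (S(s) = (-3 + s)*(-2) = 6 - 2*s)
((-981 + z) - 44) + S(24) = ((-981 - 59932/120399) - 44) + (6 - 2*24) = (-118171351/120399 - 44) + (6 - 48) = -123468907/120399 - 42 = -128525665/120399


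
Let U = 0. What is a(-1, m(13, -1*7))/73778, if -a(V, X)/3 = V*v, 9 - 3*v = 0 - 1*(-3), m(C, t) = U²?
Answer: 3/36889 ≈ 8.1325e-5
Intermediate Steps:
m(C, t) = 0 (m(C, t) = 0² = 0)
v = 2 (v = 3 - (0 - 1*(-3))/3 = 3 - (0 + 3)/3 = 3 - ⅓*3 = 3 - 1 = 2)
a(V, X) = -6*V (a(V, X) = -3*V*2 = -6*V)
a(-1, m(13, -1*7))/73778 = -6*(-1)/73778 = 6*(1/73778) = 3/36889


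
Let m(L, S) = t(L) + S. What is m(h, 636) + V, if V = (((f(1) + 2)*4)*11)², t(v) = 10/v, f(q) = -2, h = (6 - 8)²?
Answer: 1277/2 ≈ 638.50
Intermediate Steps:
h = 4 (h = (-2)² = 4)
m(L, S) = S + 10/L (m(L, S) = 10/L + S = S + 10/L)
V = 0 (V = (((-2 + 2)*4)*11)² = ((0*4)*11)² = (0*11)² = 0² = 0)
m(h, 636) + V = (636 + 10/4) + 0 = (636 + 10*(¼)) + 0 = (636 + 5/2) + 0 = 1277/2 + 0 = 1277/2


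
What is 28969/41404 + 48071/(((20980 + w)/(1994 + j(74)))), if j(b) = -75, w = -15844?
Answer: 954898821595/53162736 ≈ 17962.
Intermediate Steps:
28969/41404 + 48071/(((20980 + w)/(1994 + j(74)))) = 28969/41404 + 48071/(((20980 - 15844)/(1994 - 75))) = 28969*(1/41404) + 48071/((5136/1919)) = 28969/41404 + 48071/((5136*(1/1919))) = 28969/41404 + 48071/(5136/1919) = 28969/41404 + 48071*(1919/5136) = 28969/41404 + 92248249/5136 = 954898821595/53162736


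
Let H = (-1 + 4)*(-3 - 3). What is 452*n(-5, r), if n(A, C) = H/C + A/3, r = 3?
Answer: -10396/3 ≈ -3465.3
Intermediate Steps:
H = -18 (H = 3*(-6) = -18)
n(A, C) = -18/C + A/3
452*n(-5, r) = 452*(-18/3 + (1/3)*(-5)) = 452*(-18*1/3 - 5/3) = 452*(-6 - 5/3) = 452*(-23/3) = -10396/3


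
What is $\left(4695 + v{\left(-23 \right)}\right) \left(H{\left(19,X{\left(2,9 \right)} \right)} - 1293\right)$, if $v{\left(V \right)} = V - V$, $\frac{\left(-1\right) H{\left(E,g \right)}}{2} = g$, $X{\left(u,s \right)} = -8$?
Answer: $-5995515$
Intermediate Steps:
$H{\left(E,g \right)} = - 2 g$
$v{\left(V \right)} = 0$
$\left(4695 + v{\left(-23 \right)}\right) \left(H{\left(19,X{\left(2,9 \right)} \right)} - 1293\right) = \left(4695 + 0\right) \left(\left(-2\right) \left(-8\right) - 1293\right) = 4695 \left(16 - 1293\right) = 4695 \left(-1277\right) = -5995515$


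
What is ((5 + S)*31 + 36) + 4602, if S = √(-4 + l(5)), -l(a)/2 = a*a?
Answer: 4793 + 93*I*√6 ≈ 4793.0 + 227.8*I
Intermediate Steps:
l(a) = -2*a² (l(a) = -2*a*a = -2*a²)
S = 3*I*√6 (S = √(-4 - 2*5²) = √(-4 - 2*25) = √(-4 - 50) = √(-54) = 3*I*√6 ≈ 7.3485*I)
((5 + S)*31 + 36) + 4602 = ((5 + 3*I*√6)*31 + 36) + 4602 = ((155 + 93*I*√6) + 36) + 4602 = (191 + 93*I*√6) + 4602 = 4793 + 93*I*√6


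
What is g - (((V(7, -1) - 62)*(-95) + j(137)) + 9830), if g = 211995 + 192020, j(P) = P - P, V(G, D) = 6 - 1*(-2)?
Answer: 389055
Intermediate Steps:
V(G, D) = 8 (V(G, D) = 6 + 2 = 8)
j(P) = 0
g = 404015
g - (((V(7, -1) - 62)*(-95) + j(137)) + 9830) = 404015 - (((8 - 62)*(-95) + 0) + 9830) = 404015 - ((-54*(-95) + 0) + 9830) = 404015 - ((5130 + 0) + 9830) = 404015 - (5130 + 9830) = 404015 - 1*14960 = 404015 - 14960 = 389055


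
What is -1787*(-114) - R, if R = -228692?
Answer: 432410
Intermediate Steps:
-1787*(-114) - R = -1787*(-114) - 1*(-228692) = 203718 + 228692 = 432410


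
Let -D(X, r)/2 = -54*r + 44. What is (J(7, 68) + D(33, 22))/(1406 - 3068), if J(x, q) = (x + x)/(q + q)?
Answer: -155591/113016 ≈ -1.3767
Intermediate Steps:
D(X, r) = -88 + 108*r (D(X, r) = -2*(-54*r + 44) = -2*(44 - 54*r) = -88 + 108*r)
J(x, q) = x/q (J(x, q) = (2*x)/((2*q)) = (2*x)*(1/(2*q)) = x/q)
(J(7, 68) + D(33, 22))/(1406 - 3068) = (7/68 + (-88 + 108*22))/(1406 - 3068) = (7*(1/68) + (-88 + 2376))/(-1662) = (7/68 + 2288)*(-1/1662) = (155591/68)*(-1/1662) = -155591/113016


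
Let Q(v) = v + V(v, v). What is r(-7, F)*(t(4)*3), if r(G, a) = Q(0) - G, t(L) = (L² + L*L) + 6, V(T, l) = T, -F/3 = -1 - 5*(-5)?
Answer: 798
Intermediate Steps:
F = -72 (F = -3*(-1 - 5*(-5)) = -3*(-1 + 25) = -3*24 = -72)
t(L) = 6 + 2*L² (t(L) = (L² + L²) + 6 = 2*L² + 6 = 6 + 2*L²)
Q(v) = 2*v (Q(v) = v + v = 2*v)
r(G, a) = -G (r(G, a) = 2*0 - G = 0 - G = -G)
r(-7, F)*(t(4)*3) = (-1*(-7))*((6 + 2*4²)*3) = 7*((6 + 2*16)*3) = 7*((6 + 32)*3) = 7*(38*3) = 7*114 = 798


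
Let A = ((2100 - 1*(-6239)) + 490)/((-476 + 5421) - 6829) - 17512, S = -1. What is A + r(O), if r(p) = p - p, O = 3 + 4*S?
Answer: -11000479/628 ≈ -17517.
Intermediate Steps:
O = -1 (O = 3 + 4*(-1) = 3 - 4 = -1)
r(p) = 0
A = -11000479/628 (A = ((2100 + 6239) + 490)/(4945 - 6829) - 17512 = (8339 + 490)/(-1884) - 17512 = 8829*(-1/1884) - 17512 = -2943/628 - 17512 = -11000479/628 ≈ -17517.)
A + r(O) = -11000479/628 + 0 = -11000479/628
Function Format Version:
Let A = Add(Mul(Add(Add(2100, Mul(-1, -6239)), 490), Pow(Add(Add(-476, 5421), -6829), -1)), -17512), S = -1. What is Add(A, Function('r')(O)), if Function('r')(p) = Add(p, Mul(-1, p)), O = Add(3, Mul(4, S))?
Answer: Rational(-11000479, 628) ≈ -17517.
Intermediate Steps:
O = -1 (O = Add(3, Mul(4, -1)) = Add(3, -4) = -1)
Function('r')(p) = 0
A = Rational(-11000479, 628) (A = Add(Mul(Add(Add(2100, 6239), 490), Pow(Add(4945, -6829), -1)), -17512) = Add(Mul(Add(8339, 490), Pow(-1884, -1)), -17512) = Add(Mul(8829, Rational(-1, 1884)), -17512) = Add(Rational(-2943, 628), -17512) = Rational(-11000479, 628) ≈ -17517.)
Add(A, Function('r')(O)) = Add(Rational(-11000479, 628), 0) = Rational(-11000479, 628)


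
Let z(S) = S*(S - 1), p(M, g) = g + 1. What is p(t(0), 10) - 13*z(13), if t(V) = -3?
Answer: -2017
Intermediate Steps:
p(M, g) = 1 + g
z(S) = S*(-1 + S)
p(t(0), 10) - 13*z(13) = (1 + 10) - 169*(-1 + 13) = 11 - 169*12 = 11 - 13*156 = 11 - 2028 = -2017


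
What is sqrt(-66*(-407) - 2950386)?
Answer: 102*I*sqrt(281) ≈ 1709.8*I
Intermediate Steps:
sqrt(-66*(-407) - 2950386) = sqrt(26862 - 2950386) = sqrt(-2923524) = 102*I*sqrt(281)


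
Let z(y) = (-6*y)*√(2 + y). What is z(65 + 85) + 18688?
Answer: 18688 - 1800*√38 ≈ 7592.1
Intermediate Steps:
z(y) = -6*y*√(2 + y)
z(65 + 85) + 18688 = -6*(65 + 85)*√(2 + (65 + 85)) + 18688 = -6*150*√(2 + 150) + 18688 = -6*150*√152 + 18688 = -6*150*2*√38 + 18688 = -1800*√38 + 18688 = 18688 - 1800*√38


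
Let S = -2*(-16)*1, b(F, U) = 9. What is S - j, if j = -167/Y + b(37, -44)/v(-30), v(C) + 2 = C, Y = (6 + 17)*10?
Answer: 121467/3680 ≈ 33.007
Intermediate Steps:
Y = 230 (Y = 23*10 = 230)
v(C) = -2 + C
S = 32 (S = 32*1 = 32)
j = -3707/3680 (j = -167/230 + 9/(-2 - 30) = -167*1/230 + 9/(-32) = -167/230 + 9*(-1/32) = -167/230 - 9/32 = -3707/3680 ≈ -1.0073)
S - j = 32 - 1*(-3707/3680) = 32 + 3707/3680 = 121467/3680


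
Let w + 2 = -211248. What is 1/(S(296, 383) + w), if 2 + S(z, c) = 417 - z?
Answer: -1/211131 ≈ -4.7364e-6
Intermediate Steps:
S(z, c) = 415 - z (S(z, c) = -2 + (417 - z) = 415 - z)
w = -211250 (w = -2 - 211248 = -211250)
1/(S(296, 383) + w) = 1/((415 - 1*296) - 211250) = 1/((415 - 296) - 211250) = 1/(119 - 211250) = 1/(-211131) = -1/211131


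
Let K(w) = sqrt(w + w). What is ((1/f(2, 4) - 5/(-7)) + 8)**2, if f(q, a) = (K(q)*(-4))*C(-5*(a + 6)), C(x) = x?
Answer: 595701649/7840000 ≈ 75.982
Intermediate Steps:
K(w) = sqrt(2)*sqrt(w) (K(w) = sqrt(2*w) = sqrt(2)*sqrt(w))
f(q, a) = -4*sqrt(2)*sqrt(q)*(-30 - 5*a) (f(q, a) = ((sqrt(2)*sqrt(q))*(-4))*(-5*(a + 6)) = (-4*sqrt(2)*sqrt(q))*(-5*(6 + a)) = (-4*sqrt(2)*sqrt(q))*(-30 - 5*a) = -4*sqrt(2)*sqrt(q)*(-30 - 5*a))
((1/f(2, 4) - 5/(-7)) + 8)**2 = ((1/(20*sqrt(2)*sqrt(2)*(6 + 4)) - 5/(-7)) + 8)**2 = ((1/(20*sqrt(2)*sqrt(2)*10) - 5*(-1/7)) + 8)**2 = ((1/400 + 5/7) + 8)**2 = (2007/2800 + 8)**2 = (24407/2800)**2 = 595701649/7840000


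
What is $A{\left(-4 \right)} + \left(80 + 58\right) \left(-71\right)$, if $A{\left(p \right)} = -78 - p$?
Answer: $-9872$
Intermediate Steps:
$A{\left(-4 \right)} + \left(80 + 58\right) \left(-71\right) = \left(-78 - -4\right) + \left(80 + 58\right) \left(-71\right) = \left(-78 + 4\right) + 138 \left(-71\right) = -74 - 9798 = -9872$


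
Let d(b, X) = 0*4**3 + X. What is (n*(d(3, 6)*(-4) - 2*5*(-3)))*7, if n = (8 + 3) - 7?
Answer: 168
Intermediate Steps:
d(b, X) = X (d(b, X) = 0*64 + X = 0 + X = X)
n = 4 (n = 11 - 7 = 4)
(n*(d(3, 6)*(-4) - 2*5*(-3)))*7 = (4*(6*(-4) - 2*5*(-3)))*7 = (4*(-24 - 10*(-3)))*7 = (4*(-24 + 30))*7 = (4*6)*7 = 24*7 = 168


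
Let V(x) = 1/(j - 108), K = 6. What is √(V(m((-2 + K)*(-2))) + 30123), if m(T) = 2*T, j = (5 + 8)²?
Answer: 8*√1751371/61 ≈ 173.56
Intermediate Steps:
j = 169 (j = 13² = 169)
V(x) = 1/61 (V(x) = 1/(169 - 108) = 1/61)
√(V(m((-2 + K)*(-2))) + 30123) = √(1/61 + 30123) = √(1837504/61) = 8*√1751371/61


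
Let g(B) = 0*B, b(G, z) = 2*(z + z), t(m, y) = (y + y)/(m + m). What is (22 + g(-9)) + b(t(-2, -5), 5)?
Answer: 42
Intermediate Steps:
t(m, y) = y/m (t(m, y) = (2*y)/((2*m)) = (2*y)*(1/(2*m)) = y/m)
b(G, z) = 4*z (b(G, z) = 2*(2*z) = 4*z)
g(B) = 0
(22 + g(-9)) + b(t(-2, -5), 5) = (22 + 0) + 4*5 = 22 + 20 = 42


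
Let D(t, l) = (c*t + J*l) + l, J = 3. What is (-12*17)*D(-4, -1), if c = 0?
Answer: 816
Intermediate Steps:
D(t, l) = 4*l (D(t, l) = (0*t + 3*l) + l = (0 + 3*l) + l = 3*l + l = 4*l)
(-12*17)*D(-4, -1) = (-12*17)*(4*(-1)) = -204*(-4) = 816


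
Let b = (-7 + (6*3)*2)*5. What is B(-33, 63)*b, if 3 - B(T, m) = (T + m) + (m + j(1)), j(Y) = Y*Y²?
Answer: -13195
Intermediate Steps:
j(Y) = Y³
B(T, m) = 2 - T - 2*m (B(T, m) = 3 - ((T + m) + (m + 1³)) = 3 - ((T + m) + (m + 1)) = 3 - ((T + m) + (1 + m)) = 3 - (1 + T + 2*m) = 3 + (-1 - T - 2*m) = 2 - T - 2*m)
b = 145 (b = (-7 + 18*2)*5 = (-7 + 36)*5 = 29*5 = 145)
B(-33, 63)*b = (2 - 1*(-33) - 2*63)*145 = (2 + 33 - 126)*145 = -91*145 = -13195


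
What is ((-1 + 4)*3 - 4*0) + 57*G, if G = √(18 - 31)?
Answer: 9 + 57*I*√13 ≈ 9.0 + 205.52*I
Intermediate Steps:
G = I*√13 (G = √(-13) = I*√13 ≈ 3.6056*I)
((-1 + 4)*3 - 4*0) + 57*G = ((-1 + 4)*3 - 4*0) + 57*(I*√13) = (3*3 + 0) + 57*I*√13 = (9 + 0) + 57*I*√13 = 9 + 57*I*√13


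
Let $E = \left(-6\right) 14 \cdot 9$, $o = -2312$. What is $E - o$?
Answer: $1556$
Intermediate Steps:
$E = -756$ ($E = \left(-84\right) 9 = -756$)
$E - o = -756 - -2312 = -756 + 2312 = 1556$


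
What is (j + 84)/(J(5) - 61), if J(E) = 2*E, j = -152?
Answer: 4/3 ≈ 1.3333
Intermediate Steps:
(j + 84)/(J(5) - 61) = (-152 + 84)/(2*5 - 61) = -68/(10 - 61) = -68/(-51) = -68*(-1/51) = 4/3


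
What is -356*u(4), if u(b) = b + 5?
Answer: -3204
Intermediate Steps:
u(b) = 5 + b
-356*u(4) = -356*(5 + 4) = -356*9 = -3204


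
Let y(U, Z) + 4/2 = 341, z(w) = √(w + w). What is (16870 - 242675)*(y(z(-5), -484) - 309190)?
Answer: 69740100055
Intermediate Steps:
z(w) = √2*√w (z(w) = √(2*w) = √2*√w)
y(U, Z) = 339 (y(U, Z) = -2 + 341 = 339)
(16870 - 242675)*(y(z(-5), -484) - 309190) = (16870 - 242675)*(339 - 309190) = -225805*(-308851) = 69740100055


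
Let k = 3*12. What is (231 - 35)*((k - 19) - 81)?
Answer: -12544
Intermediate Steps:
k = 36
(231 - 35)*((k - 19) - 81) = (231 - 35)*((36 - 19) - 81) = 196*(17 - 81) = 196*(-64) = -12544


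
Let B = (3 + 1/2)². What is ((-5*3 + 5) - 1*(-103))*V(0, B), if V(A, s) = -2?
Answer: -186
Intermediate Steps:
B = 49/4 (B = (3 + ½)² = (7/2)² = 49/4 ≈ 12.250)
((-5*3 + 5) - 1*(-103))*V(0, B) = ((-5*3 + 5) - 1*(-103))*(-2) = ((-15 + 5) + 103)*(-2) = (-10 + 103)*(-2) = 93*(-2) = -186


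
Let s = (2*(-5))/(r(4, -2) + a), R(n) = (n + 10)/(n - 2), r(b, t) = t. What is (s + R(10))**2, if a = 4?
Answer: 25/4 ≈ 6.2500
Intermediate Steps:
R(n) = (10 + n)/(-2 + n)
s = -5 (s = (2*(-5))/(-2 + 4) = -10/2 = -10*1/2 = -5)
(s + R(10))**2 = (-5 + (10 + 10)/(-2 + 10))**2 = (-5 + 20/8)**2 = (-5 + (1/8)*20)**2 = (-5 + 5/2)**2 = (-5/2)**2 = 25/4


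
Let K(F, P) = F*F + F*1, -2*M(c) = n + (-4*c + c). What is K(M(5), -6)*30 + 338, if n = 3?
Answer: 1598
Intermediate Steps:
M(c) = -3/2 + 3*c/2 (M(c) = -(3 + (-4*c + c))/2 = -(3 - 3*c)/2 = -3/2 + 3*c/2)
K(F, P) = F + F² (K(F, P) = F² + F = F + F²)
K(M(5), -6)*30 + 338 = ((-3/2 + (3/2)*5)*(1 + (-3/2 + (3/2)*5)))*30 + 338 = ((-3/2 + 15/2)*(1 + (-3/2 + 15/2)))*30 + 338 = (6*(1 + 6))*30 + 338 = (6*7)*30 + 338 = 42*30 + 338 = 1260 + 338 = 1598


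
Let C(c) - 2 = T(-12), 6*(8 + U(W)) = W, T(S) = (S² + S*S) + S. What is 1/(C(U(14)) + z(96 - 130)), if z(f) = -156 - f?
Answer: 1/156 ≈ 0.0064103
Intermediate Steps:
T(S) = S + 2*S² (T(S) = (S² + S²) + S = 2*S² + S = S + 2*S²)
U(W) = -8 + W/6
C(c) = 278 (C(c) = 2 - 12*(1 + 2*(-12)) = 2 - 12*(1 - 24) = 2 - 12*(-23) = 2 + 276 = 278)
1/(C(U(14)) + z(96 - 130)) = 1/(278 + (-156 - (96 - 130))) = 1/(278 + (-156 - 1*(-34))) = 1/(278 + (-156 + 34)) = 1/(278 - 122) = 1/156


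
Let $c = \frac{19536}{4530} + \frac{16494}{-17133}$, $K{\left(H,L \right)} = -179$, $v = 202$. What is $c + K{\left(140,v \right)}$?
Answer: $- \frac{757369069}{4311805} \approx -175.65$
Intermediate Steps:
$c = \frac{14444026}{4311805}$ ($c = 19536 \cdot \frac{1}{4530} + 16494 \left(- \frac{1}{17133}\right) = \frac{3256}{755} - \frac{5498}{5711} = \frac{14444026}{4311805} \approx 3.3499$)
$c + K{\left(140,v \right)} = \frac{14444026}{4311805} - 179 = - \frac{757369069}{4311805}$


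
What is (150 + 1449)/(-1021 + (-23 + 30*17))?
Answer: -533/178 ≈ -2.9944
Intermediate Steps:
(150 + 1449)/(-1021 + (-23 + 30*17)) = 1599/(-1021 + (-23 + 510)) = 1599/(-1021 + 487) = 1599/(-534) = 1599*(-1/534) = -533/178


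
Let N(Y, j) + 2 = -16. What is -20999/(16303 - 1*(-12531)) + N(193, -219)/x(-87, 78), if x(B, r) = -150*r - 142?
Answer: -124075573/170726114 ≈ -0.72675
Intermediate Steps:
x(B, r) = -142 - 150*r
N(Y, j) = -18 (N(Y, j) = -2 - 16 = -18)
-20999/(16303 - 1*(-12531)) + N(193, -219)/x(-87, 78) = -20999/(16303 - 1*(-12531)) - 18/(-142 - 150*78) = -20999/(16303 + 12531) - 18/(-142 - 11700) = -20999/28834 - 18/(-11842) = -20999*1/28834 - 18*(-1/11842) = -20999/28834 + 9/5921 = -124075573/170726114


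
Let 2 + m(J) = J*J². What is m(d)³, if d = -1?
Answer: -27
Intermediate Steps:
m(J) = -2 + J³ (m(J) = -2 + J*J² = -2 + J³)
m(d)³ = (-2 + (-1)³)³ = (-2 - 1)³ = (-3)³ = -27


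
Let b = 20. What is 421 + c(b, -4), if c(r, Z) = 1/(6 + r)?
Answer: 10947/26 ≈ 421.04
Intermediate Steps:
421 + c(b, -4) = 421 + 1/(6 + 20) = 421 + 1/26 = 10947/26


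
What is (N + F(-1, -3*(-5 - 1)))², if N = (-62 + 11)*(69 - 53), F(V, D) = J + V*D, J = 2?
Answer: 692224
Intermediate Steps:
F(V, D) = 2 + D*V (F(V, D) = 2 + V*D = 2 + D*V)
N = -816 (N = -51*16 = -816)
(N + F(-1, -3*(-5 - 1)))² = (-816 + (2 - 3*(-5 - 1)*(-1)))² = (-816 + (2 - 3*(-6)*(-1)))² = (-816 + (2 + 18*(-1)))² = (-816 + (2 - 18))² = (-816 - 16)² = (-832)² = 692224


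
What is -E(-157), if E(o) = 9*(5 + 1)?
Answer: -54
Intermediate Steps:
E(o) = 54 (E(o) = 9*6 = 54)
-E(-157) = -1*54 = -54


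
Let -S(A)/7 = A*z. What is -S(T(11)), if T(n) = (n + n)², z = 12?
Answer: 40656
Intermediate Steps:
T(n) = 4*n² (T(n) = (2*n)² = 4*n²)
S(A) = -84*A (S(A) = -7*A*12 = -84*A)
-S(T(11)) = -(-84)*4*11² = -(-84)*4*121 = -(-84)*484 = -1*(-40656) = 40656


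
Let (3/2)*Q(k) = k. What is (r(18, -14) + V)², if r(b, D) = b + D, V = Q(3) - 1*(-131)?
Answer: 18769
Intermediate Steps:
Q(k) = 2*k/3
V = 133 (V = (⅔)*3 - 1*(-131) = 2 + 131 = 133)
r(b, D) = D + b
(r(18, -14) + V)² = ((-14 + 18) + 133)² = (4 + 133)² = 137² = 18769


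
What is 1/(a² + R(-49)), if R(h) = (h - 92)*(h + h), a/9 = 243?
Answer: 1/4796787 ≈ 2.0847e-7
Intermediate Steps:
a = 2187 (a = 9*243 = 2187)
R(h) = 2*h*(-92 + h) (R(h) = (-92 + h)*(2*h) = 2*h*(-92 + h))
1/(a² + R(-49)) = 1/(2187² + 2*(-49)*(-92 - 49)) = 1/(4782969 + 2*(-49)*(-141)) = 1/(4782969 + 13818) = 1/4796787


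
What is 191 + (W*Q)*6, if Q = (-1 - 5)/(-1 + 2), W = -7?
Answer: 443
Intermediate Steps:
Q = -6 (Q = -6/1 = -6*1 = -6)
191 + (W*Q)*6 = 191 - 7*(-6)*6 = 191 + 42*6 = 191 + 252 = 443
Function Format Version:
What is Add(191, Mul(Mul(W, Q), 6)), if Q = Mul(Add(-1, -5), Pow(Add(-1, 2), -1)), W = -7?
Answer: 443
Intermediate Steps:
Q = -6 (Q = Mul(-6, Pow(1, -1)) = Mul(-6, 1) = -6)
Add(191, Mul(Mul(W, Q), 6)) = Add(191, Mul(Mul(-7, -6), 6)) = Add(191, Mul(42, 6)) = Add(191, 252) = 443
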